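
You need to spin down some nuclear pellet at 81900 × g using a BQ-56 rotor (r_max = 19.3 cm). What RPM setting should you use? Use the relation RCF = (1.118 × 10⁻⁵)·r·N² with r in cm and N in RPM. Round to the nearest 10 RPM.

19480 RPM

81,900 = 1.118 × 10⁻⁵ × 19.3 × N²
N² = 81,900 / (21.5774 × 10⁻⁵) = 379,563,803
N ≈ √379,563,803 ≈ 19,482.4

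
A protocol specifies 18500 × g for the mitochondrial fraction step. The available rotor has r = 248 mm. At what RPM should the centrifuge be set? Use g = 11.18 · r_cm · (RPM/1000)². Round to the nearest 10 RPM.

r = 248 mm = 24.8 cm
RCF = 11.18 × r × (N/1000)²
18,500 = 11.18 × 24.8 × (N/1000)²
(N/1000)² = 18,500 / 277.264 = 66.72341
N = 1000 × √66.72341 ≈ 8,168.4

N ≈ 8170 RPM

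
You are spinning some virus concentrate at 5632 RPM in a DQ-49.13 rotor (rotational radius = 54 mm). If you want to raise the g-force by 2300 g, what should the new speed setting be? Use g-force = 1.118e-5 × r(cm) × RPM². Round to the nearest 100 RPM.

r = 54 mm = 5.4 cm
Current RCF = 1.118 × 10⁻⁵ × 5.4 × (5632)² = 1.118 × 10⁻⁵ × 5.4 × 31,719,424 ≈ 1,915 × g
Target RCF = 1,915 + 2,300 = 4,215 × g
N² = 4,215 / (6.0372 × 10⁻⁵) = 69,817,134
N ≈ √69,817,134 ≈ 8,355.7

≈ 8400 RPM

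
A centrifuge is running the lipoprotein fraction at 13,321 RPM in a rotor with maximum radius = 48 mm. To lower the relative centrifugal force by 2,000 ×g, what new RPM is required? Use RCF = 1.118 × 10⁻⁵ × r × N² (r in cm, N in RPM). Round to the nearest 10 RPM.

N₂ ≈ 11840 RPM

r = 48 mm = 4.8 cm
Current RCF = 1.118 × 10⁻⁵ × 4.8 × (13321)² = 1.118 × 10⁻⁵ × 4.8 × 177,449,041 ≈ 9,522.6 × g
Target RCF = 9,522.6 − 2,000 = 7,522.6 × g
N² = 7,522.6 / (5.3664 × 10⁻⁵) = 140,179,636
N ≈ √140,179,636 ≈ 11,839.7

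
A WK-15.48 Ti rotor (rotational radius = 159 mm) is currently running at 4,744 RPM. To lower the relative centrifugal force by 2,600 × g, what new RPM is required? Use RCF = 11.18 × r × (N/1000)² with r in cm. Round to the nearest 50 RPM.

N₂ ≈ 2800 RPM

r = 159 mm = 15.9 cm
Current RCF = 11.18 × 15.9 × (4.744)² = 11.18 × 15.9 × 22.505536 ≈ 4,000.6 × g
Target RCF = 4,000.6 − 2,600 = 1,400.6 × g
(N/1000)² = 1,400.6 / 177.762 = 7.879074
N = 1000 × √7.879074 ≈ 2,807.0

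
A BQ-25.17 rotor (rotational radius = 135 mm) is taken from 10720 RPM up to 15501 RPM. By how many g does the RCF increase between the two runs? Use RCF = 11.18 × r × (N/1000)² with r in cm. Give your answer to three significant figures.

r = 135 mm = 13.5 cm
RCF₁ = 11.18 × 13.5 × (10.72)² = 11.18 × 13.5 × 114.9184 ≈ 17,344.6 × g
RCF₂ = 11.18 × 13.5 × (15.501)² = 11.18 × 13.5 × 240.281001 ≈ 36,265.6 × g
Increase = 36,265.6 − 17,344.6 = 18,921

≈ 18900 g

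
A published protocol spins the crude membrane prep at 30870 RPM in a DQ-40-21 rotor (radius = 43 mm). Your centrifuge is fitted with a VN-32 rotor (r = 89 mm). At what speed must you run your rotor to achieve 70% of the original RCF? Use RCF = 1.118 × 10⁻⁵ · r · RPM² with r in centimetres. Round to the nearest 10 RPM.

Original rotor: r = 43 mm = 4.3 cm
RCF_original = 1.118 × 10⁻⁵ × 4.3 × (30870)² = 1.118 × 10⁻⁵ × 4.3 × 952,956,900 ≈ 45,812.5 × g
Target RCF = 0.7 × 45,812.5 ≈ 32,068.7 × g
Your rotor: r = 89 mm = 8.9 cm
32,068.7 = 1.118 × 10⁻⁵ × 8.9 × N²
N² = 32,068.7 / (9.9502 × 10⁻⁵) = 322,292,014
N ≈ √322,292,014 ≈ 17,952.5

≈ 17950 RPM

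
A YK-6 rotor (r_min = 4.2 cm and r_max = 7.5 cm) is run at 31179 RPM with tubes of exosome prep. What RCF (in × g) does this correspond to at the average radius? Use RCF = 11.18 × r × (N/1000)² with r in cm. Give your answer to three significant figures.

RCF ≈ 63600 × g

r_avg = (4.2 + 7.5) / 2 = 5.85 cm
RCF = 11.18 × r × (N/1000)²
RCF = 11.18 × 5.85 × (31.179)² = 11.18 × 5.85 × 972.130041 ≈ 63,580.2 × g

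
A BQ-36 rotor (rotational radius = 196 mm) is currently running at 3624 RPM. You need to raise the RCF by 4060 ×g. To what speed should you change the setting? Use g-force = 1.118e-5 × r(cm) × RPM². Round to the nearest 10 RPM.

≈ 5630 RPM

r = 196 mm = 19.6 cm
Current RCF = 1.118 × 10⁻⁵ × 19.6 × (3624)² = 1.118 × 10⁻⁵ × 19.6 × 13,133,376 ≈ 2,877.9 × g
Target RCF = 2,877.9 + 4,060 = 6,937.9 × g
N² = 6,937.9 / (21.9128 × 10⁻⁵) = 31,661,403
N ≈ √31,661,403 ≈ 5,626.8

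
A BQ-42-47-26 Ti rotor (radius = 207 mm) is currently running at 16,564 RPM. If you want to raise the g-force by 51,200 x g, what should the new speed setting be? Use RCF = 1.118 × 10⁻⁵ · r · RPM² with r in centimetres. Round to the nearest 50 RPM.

22250 RPM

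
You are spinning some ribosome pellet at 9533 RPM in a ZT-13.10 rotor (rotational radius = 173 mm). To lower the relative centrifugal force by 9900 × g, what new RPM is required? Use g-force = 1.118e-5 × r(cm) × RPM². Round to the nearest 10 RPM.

6300 RPM

r = 173 mm = 17.3 cm
Current RCF = 1.118 × 10⁻⁵ × 17.3 × (9533)² = 1.118 × 10⁻⁵ × 17.3 × 90,878,089 ≈ 17,577.1 × g
Target RCF = 17,577.1 − 9,900 = 7,677.1 × g
N² = 7,677.1 / (19.3414 × 10⁻⁵) = 39,692,577
N ≈ √39,692,577 ≈ 6,300.2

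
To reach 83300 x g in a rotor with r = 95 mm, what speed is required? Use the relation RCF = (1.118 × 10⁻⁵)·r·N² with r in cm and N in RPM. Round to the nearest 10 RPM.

28010 RPM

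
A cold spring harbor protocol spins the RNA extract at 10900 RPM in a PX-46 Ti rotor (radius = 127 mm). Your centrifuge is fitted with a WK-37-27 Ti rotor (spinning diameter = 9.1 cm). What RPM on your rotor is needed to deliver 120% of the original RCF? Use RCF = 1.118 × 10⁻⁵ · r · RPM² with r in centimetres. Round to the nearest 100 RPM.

Original rotor: r = 127 mm = 12.7 cm
RCF_original = 1.118 × 10⁻⁵ × 12.7 × (10900)² = 1.118 × 10⁻⁵ × 12.7 × 118,810,000 ≈ 16,869.4 × g
Target RCF = 1.2 × 16,869.4 ≈ 20,243.3 × g
Your rotor: r = 9.1 / 2 = 4.55 cm
20,243.3 = 1.118 × 10⁻⁵ × 4.55 × N²
N² = 20,243.3 / (5.0869 × 10⁻⁵) = 397,949,635
N ≈ √397,949,635 ≈ 19,948.7

19900 RPM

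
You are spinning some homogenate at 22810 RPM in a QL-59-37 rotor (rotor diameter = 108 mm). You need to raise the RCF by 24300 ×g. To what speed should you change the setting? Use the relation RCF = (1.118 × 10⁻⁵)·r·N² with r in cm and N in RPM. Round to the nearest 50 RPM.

N₂ ≈ 30400 RPM

r = 108 mm / 2 = 54 mm = 5.4 cm
Current RCF = 1.118 × 10⁻⁵ × 5.4 × (22810)² = 1.118 × 10⁻⁵ × 5.4 × 520,296,100 ≈ 31,411.3 × g
Target RCF = 31,411.3 + 24,300 = 55,711.3 × g
N² = 55,711.3 / (6.0372 × 10⁻⁵) = 922,800,305
N ≈ √922,800,305 ≈ 30,377.6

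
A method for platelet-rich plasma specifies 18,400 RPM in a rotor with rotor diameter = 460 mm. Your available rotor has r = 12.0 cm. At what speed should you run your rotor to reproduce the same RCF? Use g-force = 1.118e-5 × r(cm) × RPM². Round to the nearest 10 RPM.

Original rotor: r = 460 mm / 2 = 230 mm = 23 cm
RCF_original = 1.118 × 10⁻⁵ × 23 × (18400)² = 1.118 × 10⁻⁵ × 23 × 338,560,000 ≈ 87,057.3 × g
87,057.3 = 1.118 × 10⁻⁵ × 12 × N²
N² = 87,057.3 / (13.416 × 10⁻⁵) = 648,906,530
N ≈ √648,906,530 ≈ 25,473.6

≈ 25470 RPM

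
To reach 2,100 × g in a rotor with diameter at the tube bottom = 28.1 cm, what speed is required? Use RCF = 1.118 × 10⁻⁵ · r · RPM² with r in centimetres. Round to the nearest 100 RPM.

≈ 3700 RPM

r = 28.1 / 2 = 14.05 cm
2,100 = 1.118 × 10⁻⁵ × 14.05 × N²
N² = 2,100 / (15.7079 × 10⁻⁵) = 13,369,069
N ≈ √13,369,069 ≈ 3,656.4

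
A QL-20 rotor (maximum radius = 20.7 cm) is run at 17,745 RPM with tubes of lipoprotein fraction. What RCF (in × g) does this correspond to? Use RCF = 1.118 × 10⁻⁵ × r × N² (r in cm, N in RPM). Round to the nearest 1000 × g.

RCF = 1.118 × 10⁻⁵ × r × N²
RCF = 1.118 × 10⁻⁵ × 20.7 × (17745)² = 1.118 × 10⁻⁵ × 20.7 × 314,885,025 ≈ 72,872.6 × g

RCF ≈ 73000 × g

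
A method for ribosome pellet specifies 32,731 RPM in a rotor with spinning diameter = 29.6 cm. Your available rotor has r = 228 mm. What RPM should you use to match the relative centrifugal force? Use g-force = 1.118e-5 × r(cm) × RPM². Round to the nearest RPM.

Original rotor: r = 29.6 / 2 = 14.8 cm
RCF_original = 1.118 × 10⁻⁵ × 14.8 × (32731)² = 1.118 × 10⁻⁵ × 14.8 × 1,071,318,361 ≈ 177,264.6 × g
Your rotor: r = 228 mm = 22.8 cm
177,264.6 = 1.118 × 10⁻⁵ × 22.8 × N²
N² = 177,264.6 / (25.4904 × 10⁻⁵) = 695,417,098
N ≈ √695,417,098 ≈ 26,370.8

≈ 26371 RPM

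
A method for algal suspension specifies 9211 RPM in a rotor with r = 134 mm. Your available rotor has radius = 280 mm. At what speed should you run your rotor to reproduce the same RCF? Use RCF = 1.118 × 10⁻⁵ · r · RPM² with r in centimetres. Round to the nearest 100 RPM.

Original rotor: r = 134 mm = 13.4 cm
RCF_original = 1.118 × 10⁻⁵ × 13.4 × (9211)² = 1.118 × 10⁻⁵ × 13.4 × 84,842,521 ≈ 12,710.4 × g
Your rotor: r = 280 mm = 28.0 cm
12,710.4 = 1.118 × 10⁻⁵ × 28 × N²
N² = 12,710.4 / (31.304 × 10⁻⁵) = 40,603,118
N ≈ √40,603,118 ≈ 6,372.1

≈ 6400 RPM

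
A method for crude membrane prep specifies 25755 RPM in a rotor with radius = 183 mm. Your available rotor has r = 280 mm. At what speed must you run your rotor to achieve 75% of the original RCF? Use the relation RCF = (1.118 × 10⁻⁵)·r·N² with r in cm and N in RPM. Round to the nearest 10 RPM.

Original rotor: r = 183 mm = 18.3 cm
RCF_original = 1.118 × 10⁻⁵ × 18.3 × (25755)² = 1.118 × 10⁻⁵ × 18.3 × 663,320,025 ≈ 135,711.3 × g
Target RCF = 0.75 × 135,711.3 ≈ 101,783.5 × g
Your rotor: r = 280 mm = 28.0 cm
101,783.5 = 1.118 × 10⁻⁵ × 28 × N²
N² = 101,783.5 / (31.304 × 10⁻⁵) = 325,145,349
N ≈ √325,145,349 ≈ 18,031.8

18030 RPM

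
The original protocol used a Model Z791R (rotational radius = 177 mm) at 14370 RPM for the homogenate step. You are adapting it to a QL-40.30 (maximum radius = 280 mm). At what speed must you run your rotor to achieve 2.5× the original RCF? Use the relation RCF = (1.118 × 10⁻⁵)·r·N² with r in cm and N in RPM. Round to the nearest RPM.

18065 RPM

Original rotor: r = 177 mm = 17.7 cm
RCF = 1.118 × 10⁻⁵ × r × N²
RCF_original = 1.118 × 10⁻⁵ × 17.7 × (14370)² = 1.118 × 10⁻⁵ × 17.7 × 206,496,900 ≈ 40,862.8 × g
Target RCF = 2.5 × 40,862.8 ≈ 102,157 × g
Your rotor: r = 280 mm = 28.0 cm
102,157 = 1.118 × 10⁻⁵ × 28 × N²
N² = 102,157 / (31.304 × 10⁻⁵) = 326,338,487
N ≈ √326,338,487 ≈ 18,064.8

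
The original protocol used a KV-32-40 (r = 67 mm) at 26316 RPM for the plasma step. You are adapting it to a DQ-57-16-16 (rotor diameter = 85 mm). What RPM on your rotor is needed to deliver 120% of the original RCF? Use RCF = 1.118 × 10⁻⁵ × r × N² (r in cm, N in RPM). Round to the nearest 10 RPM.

Original rotor: r = 67 mm = 6.7 cm
RCF = 1.118 × 10⁻⁵ × r × N²
RCF_original = 1.118 × 10⁻⁵ × 6.7 × (26316)² = 1.118 × 10⁻⁵ × 6.7 × 692,531,856 ≈ 51,874.8 × g
Target RCF = 1.2 × 51,874.8 ≈ 62,249.8 × g
Your rotor: r = 85 mm / 2 = 42.5 mm = 4.25 cm
62,249.8 = 1.118 × 10⁻⁵ × 4.25 × N²
N² = 62,249.8 / (4.7515 × 10⁻⁵) = 1,310,108,387
N ≈ √1,310,108,387 ≈ 36,195.4

≈ 36200 RPM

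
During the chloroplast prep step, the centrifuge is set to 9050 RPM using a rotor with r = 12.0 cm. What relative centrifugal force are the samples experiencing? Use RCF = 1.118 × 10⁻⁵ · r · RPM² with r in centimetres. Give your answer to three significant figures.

RCF = 1.118 × 10⁻⁵ × 12 × (9050)² = 1.118 × 10⁻⁵ × 12 × 81,902,500 ≈ 10,988 × g

≈ 11000 ×g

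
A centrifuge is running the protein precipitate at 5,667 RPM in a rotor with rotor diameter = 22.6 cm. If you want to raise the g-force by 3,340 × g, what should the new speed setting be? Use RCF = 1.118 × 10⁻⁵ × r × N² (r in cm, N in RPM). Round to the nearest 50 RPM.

r = 22.6 / 2 = 11.3 cm
Current RCF = 1.118 × 10⁻⁵ × 11.3 × (5667)² = 1.118 × 10⁻⁵ × 11.3 × 32,114,889 ≈ 4,057.2 × g
Target RCF = 4,057.2 + 3,340 = 7,397.2 × g
N² = 7,397.2 / (12.6334 × 10⁻⁵) = 58,552,725
N ≈ √58,552,725 ≈ 7,652.0

N₂ ≈ 7650 RPM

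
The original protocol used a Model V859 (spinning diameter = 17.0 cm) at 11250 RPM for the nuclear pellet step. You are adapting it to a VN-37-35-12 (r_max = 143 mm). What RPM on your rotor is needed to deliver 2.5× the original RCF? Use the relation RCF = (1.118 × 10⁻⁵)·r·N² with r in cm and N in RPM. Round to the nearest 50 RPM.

Original rotor: r = 17.0 / 2 = 8.5 cm
RCF = 1.118 × 10⁻⁵ × r × N²
RCF_original = 1.118 × 10⁻⁵ × 8.5 × (11250)² = 1.118 × 10⁻⁵ × 8.5 × 126,562,500 ≈ 12,027.2 × g
Target RCF = 2.5 × 12,027.2 ≈ 30,068 × g
Your rotor: r = 143 mm = 14.3 cm
30,068 = 1.118 × 10⁻⁵ × 14.3 × N²
N² = 30,068 / (15.9874 × 10⁻⁵) = 188,073,108
N ≈ √188,073,108 ≈ 13,714.0

13700 RPM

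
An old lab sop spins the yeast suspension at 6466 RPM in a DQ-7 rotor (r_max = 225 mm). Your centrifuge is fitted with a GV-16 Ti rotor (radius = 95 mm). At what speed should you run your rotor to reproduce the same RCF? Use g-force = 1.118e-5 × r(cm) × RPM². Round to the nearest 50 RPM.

≈ 9950 RPM

Original rotor: r = 225 mm = 22.5 cm
RCF = 1.118 × 10⁻⁵ × r × N²
RCF_original = 1.118 × 10⁻⁵ × 22.5 × (6466)² = 1.118 × 10⁻⁵ × 22.5 × 41,809,156 ≈ 10,517.1 × g
Your rotor: r = 95 mm = 9.5 cm
10,517.1 = 1.118 × 10⁻⁵ × 9.5 × N²
N² = 10,517.1 / (10.621 × 10⁻⁵) = 99,021,749
N ≈ √99,021,749 ≈ 9,951.0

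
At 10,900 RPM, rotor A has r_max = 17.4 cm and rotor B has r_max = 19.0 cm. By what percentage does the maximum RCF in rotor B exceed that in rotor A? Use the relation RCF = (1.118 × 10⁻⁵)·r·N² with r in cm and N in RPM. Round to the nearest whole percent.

9%

At equal RPM, RCF scales linearly with r: ratio = 19.0 / 17.4 = 1.0920.
So rotor B delivers 9.2% more g-force.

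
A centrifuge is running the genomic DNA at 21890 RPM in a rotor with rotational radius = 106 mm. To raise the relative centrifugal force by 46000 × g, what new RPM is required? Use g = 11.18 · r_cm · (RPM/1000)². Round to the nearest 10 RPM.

N₂ ≈ 29450 RPM

r = 106 mm = 10.6 cm
Current RCF = 11.18 × 10.6 × (21.89)² = 11.18 × 10.6 × 479.1721 ≈ 56,785.7 × g
Target RCF = 56,785.7 + 46,000 = 102,785.7 × g
(N/1000)² = 102,785.7 / 118.508 = 867.3313
N = 1000 × √867.3313 ≈ 29,450.5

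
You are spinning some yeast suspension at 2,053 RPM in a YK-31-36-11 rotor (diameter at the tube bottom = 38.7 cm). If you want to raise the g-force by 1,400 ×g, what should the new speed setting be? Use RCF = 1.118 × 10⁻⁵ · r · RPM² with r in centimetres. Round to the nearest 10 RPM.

N₂ ≈ 3270 RPM

r = 38.7 / 2 = 19.35 cm
Current RCF = 1.118 × 10⁻⁵ × 19.35 × (2053)² = 1.118 × 10⁻⁵ × 19.35 × 4,214,809 ≈ 911.8 × g
Target RCF = 911.8 + 1,400 = 2,311.8 × g
N² = 2,311.8 / (21.6333 × 10⁻⁵) = 10,686,303
N ≈ √10,686,303 ≈ 3,269.0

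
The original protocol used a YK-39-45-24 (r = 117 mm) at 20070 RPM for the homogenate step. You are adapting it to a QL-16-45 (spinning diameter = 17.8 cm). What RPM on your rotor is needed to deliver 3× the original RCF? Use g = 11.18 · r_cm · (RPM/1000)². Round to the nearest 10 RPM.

Original rotor: r = 117 mm = 11.7 cm
RCF = 11.18 × r × (N/1000)²
RCF_original = 11.18 × 11.7 × (20.07)² = 11.18 × 11.7 × 402.8049 ≈ 52,689.3 × g
Target RCF = 3 × 52,689.3 ≈ 158,067.9 × g
Your rotor: r = 17.8 / 2 = 8.9 cm
158,067.9 = 11.18 × 8.9 × (N/1000)²
(N/1000)² = 158,067.9 / 99.502 = 1588.59
N = 1000 × √1588.59 ≈ 39,857.1

≈ 39860 RPM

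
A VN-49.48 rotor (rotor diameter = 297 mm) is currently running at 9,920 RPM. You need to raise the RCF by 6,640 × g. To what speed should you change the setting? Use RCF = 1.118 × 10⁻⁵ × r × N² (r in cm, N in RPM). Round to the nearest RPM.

r = 297 mm / 2 = 148.5 mm = 14.85 cm
Current RCF = 1.118 × 10⁻⁵ × 14.85 × (9920)² = 1.118 × 10⁻⁵ × 14.85 × 98,406,400 ≈ 16,337.7 × g
Target RCF = 16,337.7 + 6,640 = 22,977.7 × g
N² = 22,977.7 / (16.6023 × 10⁻⁵) = 138,400,704
N ≈ √138,400,704 ≈ 11,764.4

11764 RPM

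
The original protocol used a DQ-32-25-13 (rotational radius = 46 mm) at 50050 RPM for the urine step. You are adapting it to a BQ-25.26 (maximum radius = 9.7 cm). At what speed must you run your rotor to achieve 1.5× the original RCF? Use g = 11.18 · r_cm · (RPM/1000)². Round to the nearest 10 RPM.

Original rotor: r = 46 mm = 4.6 cm
RCF = 11.18 × r × (N/1000)²
RCF_original = 11.18 × 4.6 × (50.05)² = 11.18 × 4.6 × 2,505.0025 ≈ 128,827.3 × g
Target RCF = 1.5 × 128,827.3 ≈ 193,241 × g
193,241 = 11.18 × 9.7 × (N/1000)²
(N/1000)² = 193,241 / 108.446 = 1781.91
N = 1000 × √1781.91 ≈ 42,212.7

≈ 42210 RPM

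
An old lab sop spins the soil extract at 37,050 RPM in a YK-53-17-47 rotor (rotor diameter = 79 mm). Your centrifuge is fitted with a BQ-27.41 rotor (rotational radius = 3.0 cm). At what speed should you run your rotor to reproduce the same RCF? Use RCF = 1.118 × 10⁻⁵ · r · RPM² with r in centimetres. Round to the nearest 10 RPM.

42510 RPM

Original rotor: r = 79 mm / 2 = 39.5 mm = 3.95 cm
RCF = 1.118 × 10⁻⁵ × r × N²
RCF_original = 1.118 × 10⁻⁵ × 3.95 × (37050)² = 1.118 × 10⁻⁵ × 3.95 × 1,372,702,500 ≈ 60,619.9 × g
60,619.9 = 1.118 × 10⁻⁵ × 3 × N²
N² = 60,619.9 / (3.354 × 10⁻⁵) = 1,807,391,175
N ≈ √1,807,391,175 ≈ 42,513.4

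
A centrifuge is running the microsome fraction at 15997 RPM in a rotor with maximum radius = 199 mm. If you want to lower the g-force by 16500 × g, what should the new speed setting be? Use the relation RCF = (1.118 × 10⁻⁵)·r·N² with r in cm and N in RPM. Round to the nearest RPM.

r = 199 mm = 19.9 cm
Current RCF = 1.118 × 10⁻⁵ × 19.9 × (15997)² = 1.118 × 10⁻⁵ × 19.9 × 255,904,009 ≈ 56,934 × g
Target RCF = 56,934 − 16,500 = 40,434 × g
N² = 40,434 / (22.2482 × 10⁻⁵) = 181,740,545
N ≈ √181,740,545 ≈ 13,481.1

N₂ ≈ 13481 RPM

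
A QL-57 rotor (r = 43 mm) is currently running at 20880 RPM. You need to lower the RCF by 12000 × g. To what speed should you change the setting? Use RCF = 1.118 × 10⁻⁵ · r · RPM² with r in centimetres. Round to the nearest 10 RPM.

r = 43 mm = 4.3 cm
Current RCF = 1.118 × 10⁻⁵ × 4.3 × (20880)² = 1.118 × 10⁻⁵ × 4.3 × 435,974,400 ≈ 20,959 × g
Target RCF = 20,959 − 12,000 = 8,959 × g
N² = 8,959 / (4.8074 × 10⁻⁵) = 186,358,531
N ≈ √186,358,531 ≈ 13,651.3

≈ 13650 RPM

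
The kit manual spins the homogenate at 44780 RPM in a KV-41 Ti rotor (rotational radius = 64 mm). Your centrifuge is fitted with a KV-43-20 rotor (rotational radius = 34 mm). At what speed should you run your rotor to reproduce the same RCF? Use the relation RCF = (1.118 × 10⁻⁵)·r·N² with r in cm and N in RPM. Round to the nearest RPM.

Original rotor: r = 64 mm = 6.4 cm
RCF_original = 1.118 × 10⁻⁵ × 6.4 × (44780)² = 1.118 × 10⁻⁵ × 6.4 × 2,005,248,400 ≈ 143,479.5 × g
Your rotor: r = 34 mm = 3.4 cm
143,479.5 = 1.118 × 10⁻⁵ × 3.4 × N²
N² = 143,479.5 / (3.8012 × 10⁻⁵) = 3,774,584,342
N ≈ √3,774,584,342 ≈ 61,437.6

≈ 61438 RPM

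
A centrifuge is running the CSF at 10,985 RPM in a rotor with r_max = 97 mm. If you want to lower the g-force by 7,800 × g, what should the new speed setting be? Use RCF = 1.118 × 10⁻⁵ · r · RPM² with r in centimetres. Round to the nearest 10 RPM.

≈ 6980 RPM

r = 97 mm = 9.7 cm
Current RCF = 1.118 × 10⁻⁵ × 9.7 × (10985)² = 1.118 × 10⁻⁵ × 9.7 × 120,670,225 ≈ 13,086.2 × g
Target RCF = 13,086.2 − 7,800 = 5,286.2 × g
N² = 5,286.2 / (10.8446 × 10⁻⁵) = 48,744,998
N ≈ √48,744,998 ≈ 6,981.8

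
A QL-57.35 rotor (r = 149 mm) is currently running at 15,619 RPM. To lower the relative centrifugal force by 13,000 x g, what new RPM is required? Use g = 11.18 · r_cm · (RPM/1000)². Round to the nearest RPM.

N₂ ≈ 12881 RPM

r = 149 mm = 14.9 cm
Current RCF = 11.18 × 14.9 × (15.619)² = 11.18 × 14.9 × 243.953161 ≈ 40,638.2 × g
Target RCF = 40,638.2 − 13,000 = 27,638.2 × g
(N/1000)² = 27,638.2 / 166.582 = 165.9135
N = 1000 × √165.9135 ≈ 12,880.7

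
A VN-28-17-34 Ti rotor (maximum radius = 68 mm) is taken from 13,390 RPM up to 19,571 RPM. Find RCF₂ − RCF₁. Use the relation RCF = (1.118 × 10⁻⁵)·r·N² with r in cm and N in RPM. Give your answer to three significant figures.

r = 68 mm = 6.8 cm
RCF₁ = 1.118 × 10⁻⁵ × 6.8 × (13390)² = 1.118 × 10⁻⁵ × 6.8 × 179,292,100 ≈ 13,630.5 × g
RCF₂ = 1.118 × 10⁻⁵ × 6.8 × (19571)² = 1.118 × 10⁻⁵ × 6.8 × 383,024,041 ≈ 29,119 × g
Increase = 29,119 − 13,630.5 = 15,488.5

15500 x g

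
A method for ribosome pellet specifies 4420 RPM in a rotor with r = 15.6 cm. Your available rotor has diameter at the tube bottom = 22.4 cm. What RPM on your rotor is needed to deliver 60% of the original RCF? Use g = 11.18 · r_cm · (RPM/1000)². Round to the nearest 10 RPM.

4040 RPM

RCF_original = 11.18 × 15.6 × (4.42)² = 11.18 × 15.6 × 19.5364 ≈ 3,407.3 × g
Target RCF = 0.6 × 3,407.3 ≈ 2,044.4 × g
Your rotor: r = 22.4 / 2 = 11.2 cm
2,044.4 = 11.18 × 11.2 × (N/1000)²
(N/1000)² = 2,044.4 / 125.216 = 16.32699
N = 1000 × √16.32699 ≈ 4,040.7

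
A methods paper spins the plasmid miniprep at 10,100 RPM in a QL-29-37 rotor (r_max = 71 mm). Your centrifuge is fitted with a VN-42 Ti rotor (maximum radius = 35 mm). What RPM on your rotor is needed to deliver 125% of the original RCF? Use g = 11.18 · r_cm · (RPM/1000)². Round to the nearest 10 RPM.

16080 RPM

Original rotor: r = 71 mm = 7.1 cm
RCF_original = 11.18 × 7.1 × (10.1)² = 11.18 × 7.1 × 102.01 ≈ 8,097.3 × g
Target RCF = 1.25 × 8,097.3 ≈ 10,121.6 × g
Your rotor: r = 35 mm = 3.5 cm
10,121.6 = 11.18 × 3.5 × (N/1000)²
(N/1000)² = 10,121.6 / 39.13 = 258.666
N = 1000 × √258.666 ≈ 16,083.1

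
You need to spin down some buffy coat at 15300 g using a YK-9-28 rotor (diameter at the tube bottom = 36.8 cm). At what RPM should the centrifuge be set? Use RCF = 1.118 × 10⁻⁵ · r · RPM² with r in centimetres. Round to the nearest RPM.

r = 36.8 / 2 = 18.4 cm
15,300 = 1.118 × 10⁻⁵ × 18.4 × N²
N² = 15,300 / (20.5712 × 10⁻⁵) = 74,375,826
N ≈ √74,375,826 ≈ 8,624.1

8624 RPM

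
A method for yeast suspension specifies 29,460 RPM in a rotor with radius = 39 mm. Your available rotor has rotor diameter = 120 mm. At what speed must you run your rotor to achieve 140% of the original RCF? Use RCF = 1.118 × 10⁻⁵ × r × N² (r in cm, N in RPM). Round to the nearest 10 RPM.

≈ 28100 RPM

Original rotor: r = 39 mm = 3.9 cm
RCF_original = 1.118 × 10⁻⁵ × 3.9 × (29460)² = 1.118 × 10⁻⁵ × 3.9 × 867,891,600 ≈ 37,841.8 × g
Target RCF = 1.4 × 37,841.8 ≈ 52,978.5 × g
Your rotor: r = 120 mm / 2 = 60 mm = 6 cm
52,978.5 = 1.118 × 10⁻⁵ × 6 × N²
N² = 52,978.5 / (6.708 × 10⁻⁵) = 789,780,859
N ≈ √789,780,859 ≈ 28,103.0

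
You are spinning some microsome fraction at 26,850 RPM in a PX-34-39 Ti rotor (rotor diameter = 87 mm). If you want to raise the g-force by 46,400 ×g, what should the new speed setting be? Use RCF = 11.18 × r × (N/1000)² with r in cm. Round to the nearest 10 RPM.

≈ 40930 RPM

r = 87 mm / 2 = 43.5 mm = 4.35 cm
Current RCF = 11.18 × 4.35 × (26.85)² = 11.18 × 4.35 × 720.9225 ≈ 35,060.6 × g
Target RCF = 35,060.6 + 46,400 = 81,460.6 × g
(N/1000)² = 81,460.6 / 48.633 = 1675.007
N = 1000 × √1675.007 ≈ 40,926.8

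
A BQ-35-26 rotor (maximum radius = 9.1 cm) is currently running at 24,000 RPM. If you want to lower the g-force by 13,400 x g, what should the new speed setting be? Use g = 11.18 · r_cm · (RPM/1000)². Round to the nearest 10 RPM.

Current RCF = 11.18 × 9.1 × (24)² = 11.18 × 9.1 × 576 ≈ 58,601.1 × g
Target RCF = 58,601.1 − 13,400 = 45,201.1 × g
(N/1000)² = 45,201.1 / 101.738 = 444.2893
N = 1000 × √444.2893 ≈ 21,078.2

N₂ ≈ 21080 RPM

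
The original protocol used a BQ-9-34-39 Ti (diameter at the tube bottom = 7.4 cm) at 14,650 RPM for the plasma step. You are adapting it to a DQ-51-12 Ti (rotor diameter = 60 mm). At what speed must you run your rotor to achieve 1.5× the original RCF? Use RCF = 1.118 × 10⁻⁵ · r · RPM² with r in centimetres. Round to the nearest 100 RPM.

Original rotor: r = 7.4 / 2 = 3.7 cm
RCF_original = 1.118 × 10⁻⁵ × 3.7 × (14650)² = 1.118 × 10⁻⁵ × 3.7 × 214,622,500 ≈ 8,878.1 × g
Target RCF = 1.5 × 8,878.1 ≈ 13,317.2 × g
Your rotor: r = 60 mm / 2 = 30 mm = 3 cm
13,317.2 = 1.118 × 10⁻⁵ × 3 × N²
N² = 13,317.2 / (3.354 × 10⁻⁵) = 397,054,264
N ≈ √397,054,264 ≈ 19,926.2

≈ 19900 RPM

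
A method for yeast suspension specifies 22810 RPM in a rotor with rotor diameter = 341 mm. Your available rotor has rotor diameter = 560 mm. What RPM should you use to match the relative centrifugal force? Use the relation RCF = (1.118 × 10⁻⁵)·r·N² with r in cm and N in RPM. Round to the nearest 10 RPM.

Original rotor: r = 341 mm / 2 = 170.5 mm = 17.05 cm
RCF_original = 1.118 × 10⁻⁵ × 17.05 × (22810)² = 1.118 × 10⁻⁵ × 17.05 × 520,296,100 ≈ 99,178.3 × g
Your rotor: r = 560 mm / 2 = 280 mm = 28 cm
99,178.3 = 1.118 × 10⁻⁵ × 28 × N²
N² = 99,178.3 / (31.304 × 10⁻⁵) = 316,823,090
N ≈ √316,823,090 ≈ 17,799.5

≈ 17800 RPM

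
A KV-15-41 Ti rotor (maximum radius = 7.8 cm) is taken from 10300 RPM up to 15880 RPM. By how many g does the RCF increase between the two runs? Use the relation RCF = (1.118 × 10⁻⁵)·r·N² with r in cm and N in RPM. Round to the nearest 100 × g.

≈ 12700 g

RCF₁ = 1.118 × 10⁻⁵ × 7.8 × (10300)² = 1.118 × 10⁻⁵ × 7.8 × 106,090,000 ≈ 9,251.5 × g
RCF₂ = 1.118 × 10⁻⁵ × 7.8 × (15880)² = 1.118 × 10⁻⁵ × 7.8 × 252,174,400 ≈ 21,990.6 × g
Increase = 21,990.6 − 9,251.5 = 12,739.1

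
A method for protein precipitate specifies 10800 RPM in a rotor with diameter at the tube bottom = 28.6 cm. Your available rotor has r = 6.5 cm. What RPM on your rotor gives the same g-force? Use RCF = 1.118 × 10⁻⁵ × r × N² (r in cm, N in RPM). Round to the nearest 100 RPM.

≈ 16000 RPM

Original rotor: r = 28.6 / 2 = 14.3 cm
RCF = 1.118 × 10⁻⁵ × r × N²
RCF_original = 1.118 × 10⁻⁵ × 14.3 × (10800)² = 1.118 × 10⁻⁵ × 14.3 × 116,640,000 ≈ 18,647.7 × g
18,647.7 = 1.118 × 10⁻⁵ × 6.5 × N²
N² = 18,647.7 / (7.267 × 10⁻⁵) = 256,607,954
N ≈ √256,607,954 ≈ 16,019.0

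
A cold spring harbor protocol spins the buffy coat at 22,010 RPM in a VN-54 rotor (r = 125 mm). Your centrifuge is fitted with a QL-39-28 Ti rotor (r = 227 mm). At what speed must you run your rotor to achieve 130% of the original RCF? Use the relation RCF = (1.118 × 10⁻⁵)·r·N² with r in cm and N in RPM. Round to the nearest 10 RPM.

Original rotor: r = 125 mm = 12.5 cm
RCF_original = 1.118 × 10⁻⁵ × 12.5 × (22010)² = 1.118 × 10⁻⁵ × 12.5 × 484,440,100 ≈ 67,700.5 × g
Target RCF = 1.3 × 67,700.5 ≈ 88,010.7 × g
Your rotor: r = 227 mm = 22.7 cm
88,010.7 = 1.118 × 10⁻⁵ × 22.7 × N²
N² = 88,010.7 / (25.3786 × 10⁻⁵) = 346,790,997
N ≈ √346,790,997 ≈ 18,622.3

18620 RPM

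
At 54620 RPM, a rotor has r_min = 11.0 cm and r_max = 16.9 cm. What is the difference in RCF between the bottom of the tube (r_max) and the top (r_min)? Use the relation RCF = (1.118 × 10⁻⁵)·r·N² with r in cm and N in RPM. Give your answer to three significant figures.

ΔRCF = 1.118 × 10⁻⁵ × (r_max − r_min) × N² = 1.118 × 10⁻⁵ × 5.9 × 2,983,344,400 ≈ 196,787.4

ΔRCF ≈ 197000 g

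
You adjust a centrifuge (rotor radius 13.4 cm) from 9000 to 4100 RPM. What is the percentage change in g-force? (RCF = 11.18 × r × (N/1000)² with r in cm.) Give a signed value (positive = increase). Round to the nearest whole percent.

RCF ∝ N², so the ratio is (4100/9000)² = (0.455556)² = 0.2075.
Change = 0.2075 − 1 = -0.7925 → -79.2%.

-79%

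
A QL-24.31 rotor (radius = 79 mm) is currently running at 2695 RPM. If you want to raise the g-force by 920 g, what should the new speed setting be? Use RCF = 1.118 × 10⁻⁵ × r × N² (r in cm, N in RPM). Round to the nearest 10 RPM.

4200 RPM

r = 79 mm = 7.9 cm
Current RCF = 1.118 × 10⁻⁵ × 7.9 × (2695)² = 1.118 × 10⁻⁵ × 7.9 × 7,263,025 ≈ 641.5 × g
Target RCF = 641.5 + 920 = 1,561.5 × g
N² = 1,561.5 / (8.8322 × 10⁻⁵) = 17,679,627
N ≈ √17,679,627 ≈ 4,204.7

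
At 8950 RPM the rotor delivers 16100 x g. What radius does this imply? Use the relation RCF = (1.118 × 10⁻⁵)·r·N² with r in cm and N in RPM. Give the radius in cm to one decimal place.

r ≈ 18.0 cm

16100 = 1.118 × 10⁻⁵ × r × (8950)²
r = 16100 / (1.118 × 10⁻⁵ × 80,102,500) = 16100 / 895.5459 ≈ 17.978 cm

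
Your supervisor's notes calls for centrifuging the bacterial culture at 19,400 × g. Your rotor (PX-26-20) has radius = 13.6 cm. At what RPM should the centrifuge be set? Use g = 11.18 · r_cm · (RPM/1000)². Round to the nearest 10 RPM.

19,400 = 11.18 × 13.6 × (N/1000)²
(N/1000)² = 19,400 / 152.048 = 127.5913
N = 1000 × √127.5913 ≈ 11,295.6

11300 RPM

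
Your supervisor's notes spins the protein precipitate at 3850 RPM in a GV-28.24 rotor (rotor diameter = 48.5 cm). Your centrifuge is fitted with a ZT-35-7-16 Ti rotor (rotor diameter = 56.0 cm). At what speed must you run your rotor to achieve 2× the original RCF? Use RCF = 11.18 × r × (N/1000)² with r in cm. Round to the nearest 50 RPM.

Original rotor: r = 48.5 / 2 = 24.25 cm
RCF_original = 11.18 × 24.25 × (3.85)² = 11.18 × 24.25 × 14.8225 ≈ 4,018.6 × g
Target RCF = 2 × 4,018.6 ≈ 8,037.2 × g
Your rotor: r = 56.0 / 2 = 28 cm
8,037.2 = 11.18 × 28 × (N/1000)²
(N/1000)² = 8,037.2 / 313.04 = 25.67467
N = 1000 × √25.67467 ≈ 5,067.0

≈ 5050 RPM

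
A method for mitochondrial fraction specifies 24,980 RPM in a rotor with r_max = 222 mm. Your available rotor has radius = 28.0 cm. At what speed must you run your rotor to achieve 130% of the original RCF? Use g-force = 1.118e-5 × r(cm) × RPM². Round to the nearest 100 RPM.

≈ 25400 RPM

Original rotor: r = 222 mm = 22.2 cm
RCF = 1.118 × 10⁻⁵ × r × N²
RCF_original = 1.118 × 10⁻⁵ × 22.2 × (24980)² = 1.118 × 10⁻⁵ × 22.2 × 624,000,400 ≈ 154,874.4 × g
Target RCF = 1.3 × 154,874.4 ≈ 201,336.7 × g
201,336.7 = 1.118 × 10⁻⁵ × 28 × N²
N² = 201,336.7 / (31.304 × 10⁻⁵) = 643,166,049
N ≈ √643,166,049 ≈ 25,360.7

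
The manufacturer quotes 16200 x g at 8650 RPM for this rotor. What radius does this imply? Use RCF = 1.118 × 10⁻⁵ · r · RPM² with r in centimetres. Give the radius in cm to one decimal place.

16200 = 1.118 × 10⁻⁵ × r × (8650)²
r = 16200 / (1.118 × 10⁻⁵ × 74,822,500) = 16200 / 836.5155 ≈ 19.366 cm

r ≈ 19.4 cm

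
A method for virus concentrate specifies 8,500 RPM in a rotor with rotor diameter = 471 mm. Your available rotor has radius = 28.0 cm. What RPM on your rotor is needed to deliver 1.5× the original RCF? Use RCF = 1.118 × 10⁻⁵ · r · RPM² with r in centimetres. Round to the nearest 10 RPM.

Original rotor: r = 471 mm / 2 = 235.5 mm = 23.55 cm
RCF = 1.118 × 10⁻⁵ × r × N²
RCF_original = 1.118 × 10⁻⁵ × 23.55 × (8500)² = 1.118 × 10⁻⁵ × 23.55 × 72,250,000 ≈ 19,022.6 × g
Target RCF = 1.5 × 19,022.6 ≈ 28,533.9 × g
28,533.9 = 1.118 × 10⁻⁵ × 28 × N²
N² = 28,533.9 / (31.304 × 10⁻⁵) = 91,150,971
N ≈ √91,150,971 ≈ 9,547.3

≈ 9550 RPM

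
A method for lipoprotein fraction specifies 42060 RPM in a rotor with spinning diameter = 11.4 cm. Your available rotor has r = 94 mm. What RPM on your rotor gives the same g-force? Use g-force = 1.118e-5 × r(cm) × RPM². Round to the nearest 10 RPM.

32750 RPM

Original rotor: r = 11.4 / 2 = 5.7 cm
RCF = 1.118 × 10⁻⁵ × r × N²
RCF_original = 1.118 × 10⁻⁵ × 5.7 × (42060)² = 1.118 × 10⁻⁵ × 5.7 × 1,769,043,600 ≈ 112,734.1 × g
Your rotor: r = 94 mm = 9.4 cm
112,734.1 = 1.118 × 10⁻⁵ × 9.4 × N²
N² = 112,734.1 / (10.5092 × 10⁻⁵) = 1,072,718,190
N ≈ √1,072,718,190 ≈ 32,752.4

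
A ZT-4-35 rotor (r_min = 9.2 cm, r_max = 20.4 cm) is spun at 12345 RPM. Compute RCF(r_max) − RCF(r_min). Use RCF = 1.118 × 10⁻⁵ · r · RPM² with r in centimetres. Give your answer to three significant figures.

ΔRCF = 1.118 × 10⁻⁵ × (r_max − r_min) × N² = 1.118 × 10⁻⁵ × 11.2 × 152,399,025 ≈ 19,082.8

19100 g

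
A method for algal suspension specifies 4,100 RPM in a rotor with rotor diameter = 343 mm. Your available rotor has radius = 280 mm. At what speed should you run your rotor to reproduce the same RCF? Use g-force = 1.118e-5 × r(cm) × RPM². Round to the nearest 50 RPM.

3200 RPM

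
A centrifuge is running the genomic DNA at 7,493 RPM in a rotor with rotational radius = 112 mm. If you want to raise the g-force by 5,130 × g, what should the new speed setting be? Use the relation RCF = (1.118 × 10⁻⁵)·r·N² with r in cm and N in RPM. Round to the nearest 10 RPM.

r = 112 mm = 11.2 cm
Current RCF = 1.118 × 10⁻⁵ × 11.2 × (7493)² = 1.118 × 10⁻⁵ × 11.2 × 56,145,049 ≈ 7,030.3 × g
Target RCF = 7,030.3 + 5,130 = 12,160.3 × g
N² = 12,160.3 / (12.5216 × 10⁻⁵) = 97,114,586
N ≈ √97,114,586 ≈ 9,854.7

9850 RPM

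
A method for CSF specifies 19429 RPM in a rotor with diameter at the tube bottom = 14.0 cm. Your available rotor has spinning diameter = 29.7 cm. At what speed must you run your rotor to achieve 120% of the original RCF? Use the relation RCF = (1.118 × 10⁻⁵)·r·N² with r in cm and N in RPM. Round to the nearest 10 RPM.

≈ 14610 RPM

Original rotor: r = 14.0 / 2 = 7 cm
RCF_original = 1.118 × 10⁻⁵ × 7 × (19429)² = 1.118 × 10⁻⁵ × 7 × 377,486,041 ≈ 29,542.1 × g
Target RCF = 1.2 × 29,542.1 ≈ 35,450.5 × g
Your rotor: r = 29.7 / 2 = 14.85 cm
35,450.5 = 1.118 × 10⁻⁵ × 14.85 × N²
N² = 35,450.5 / (16.6023 × 10⁻⁵) = 213,527,644
N ≈ √213,527,644 ≈ 14,612.6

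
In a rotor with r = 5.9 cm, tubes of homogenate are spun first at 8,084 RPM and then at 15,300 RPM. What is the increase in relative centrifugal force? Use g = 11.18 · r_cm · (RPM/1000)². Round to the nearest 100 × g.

≈ 11100 × g

RCF₁ = 11.18 × 5.9 × (8.084)² = 11.18 × 5.9 × 65.351056 ≈ 4,310.7 × g
RCF₂ = 11.18 × 5.9 × (15.3)² = 11.18 × 5.9 × 234.09 ≈ 15,441 × g
Increase = 15,441 − 4,310.7 = 11,130.3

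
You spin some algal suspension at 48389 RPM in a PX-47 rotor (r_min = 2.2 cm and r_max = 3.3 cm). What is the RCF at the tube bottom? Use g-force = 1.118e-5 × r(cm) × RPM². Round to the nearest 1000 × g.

≈ 86000 ×g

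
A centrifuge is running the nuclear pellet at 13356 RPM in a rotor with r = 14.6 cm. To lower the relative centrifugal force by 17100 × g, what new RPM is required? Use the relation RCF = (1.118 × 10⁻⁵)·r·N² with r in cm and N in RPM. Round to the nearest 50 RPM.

Current RCF = 1.118 × 10⁻⁵ × 14.6 × (13356)² = 1.118 × 10⁻⁵ × 14.6 × 178,382,736 ≈ 29,117.1 × g
Target RCF = 29,117.1 − 17,100 = 12,017.1 × g
N² = 12,017.1 / (16.3228 × 10⁻⁵) = 73,621,560
N ≈ √73,621,560 ≈ 8,580.3

≈ 8600 RPM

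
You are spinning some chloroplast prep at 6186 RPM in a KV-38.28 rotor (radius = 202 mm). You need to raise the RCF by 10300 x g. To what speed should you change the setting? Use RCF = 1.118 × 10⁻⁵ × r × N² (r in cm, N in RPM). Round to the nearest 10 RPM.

N₂ ≈ 9160 RPM

r = 202 mm = 20.2 cm
Current RCF = 1.118 × 10⁻⁵ × 20.2 × (6186)² = 1.118 × 10⁻⁵ × 20.2 × 38,266,596 ≈ 8,642 × g
Target RCF = 8,642 + 10,300 = 18,942 × g
N² = 18,942 / (22.5836 × 10⁻⁵) = 83,875,024
N ≈ √83,875,024 ≈ 9,158.3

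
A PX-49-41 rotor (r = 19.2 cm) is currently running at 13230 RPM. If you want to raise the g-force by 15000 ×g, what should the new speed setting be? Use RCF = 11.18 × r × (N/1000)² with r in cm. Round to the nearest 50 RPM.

≈ 15650 RPM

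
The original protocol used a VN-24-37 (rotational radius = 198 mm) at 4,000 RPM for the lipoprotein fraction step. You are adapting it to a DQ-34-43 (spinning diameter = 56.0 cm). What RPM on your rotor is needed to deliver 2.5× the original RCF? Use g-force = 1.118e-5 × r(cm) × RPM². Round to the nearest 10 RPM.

Original rotor: r = 198 mm = 19.8 cm
RCF = 1.118 × 10⁻⁵ × r × N²
RCF_original = 1.118 × 10⁻⁵ × 19.8 × (4000)² = 1.118 × 10⁻⁵ × 19.8 × 16,000,000 ≈ 3,541.8 × g
Target RCF = 2.5 × 3,541.8 ≈ 8,854.5 × g
Your rotor: r = 56.0 / 2 = 28 cm
8,854.5 = 1.118 × 10⁻⁵ × 28 × N²
N² = 8,854.5 / (31.304 × 10⁻⁵) = 28,285,523
N ≈ √28,285,523 ≈ 5,318.4

≈ 5320 RPM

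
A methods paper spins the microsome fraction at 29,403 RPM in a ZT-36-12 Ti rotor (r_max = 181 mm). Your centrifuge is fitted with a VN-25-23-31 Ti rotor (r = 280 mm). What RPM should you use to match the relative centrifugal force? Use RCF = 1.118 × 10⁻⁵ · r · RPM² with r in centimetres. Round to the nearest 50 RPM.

≈ 23650 RPM

Original rotor: r = 181 mm = 18.1 cm
RCF_original = 1.118 × 10⁻⁵ × 18.1 × (29403)² = 1.118 × 10⁻⁵ × 18.1 × 864,536,409 ≈ 174,945.9 × g
Your rotor: r = 280 mm = 28.0 cm
174,945.9 = 1.118 × 10⁻⁵ × 28 × N²
N² = 174,945.9 / (31.304 × 10⁻⁵) = 558,861,168
N ≈ √558,861,168 ≈ 23,640.2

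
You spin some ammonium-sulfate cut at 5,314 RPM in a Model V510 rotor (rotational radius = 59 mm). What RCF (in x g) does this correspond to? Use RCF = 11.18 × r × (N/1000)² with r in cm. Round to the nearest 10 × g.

r = 59 mm = 5.9 cm
RCF = 11.18 × 5.9 × (5.314)² = 11.18 × 5.9 × 28.238596 ≈ 1,862.7 × g

1860 x g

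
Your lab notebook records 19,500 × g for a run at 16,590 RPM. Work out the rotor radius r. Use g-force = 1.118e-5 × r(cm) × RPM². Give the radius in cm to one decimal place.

RCF = 1.118 × 10⁻⁵ × r × N²
19500 = 1.118 × 10⁻⁵ × r × (16590)²
r = 19500 / (1.118 × 10⁻⁵ × 275,228,100) = 19500 / 3077.05 ≈ 6.337 cm

≈ 6.3 cm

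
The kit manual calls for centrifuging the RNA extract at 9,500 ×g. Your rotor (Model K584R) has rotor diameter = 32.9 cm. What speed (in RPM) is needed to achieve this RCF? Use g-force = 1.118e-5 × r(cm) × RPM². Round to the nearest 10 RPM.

r = 32.9 / 2 = 16.45 cm
9,500 = 1.118 × 10⁻⁵ × 16.45 × N²
N² = 9,500 / (18.3911 × 10⁻⁵) = 51,655,420
N ≈ √51,655,420 ≈ 7,187.2

N ≈ 7190 RPM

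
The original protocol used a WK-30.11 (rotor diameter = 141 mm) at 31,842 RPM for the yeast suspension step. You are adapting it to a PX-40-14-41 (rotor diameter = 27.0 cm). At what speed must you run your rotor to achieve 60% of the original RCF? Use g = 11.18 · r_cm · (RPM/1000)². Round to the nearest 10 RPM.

17820 RPM

Original rotor: r = 141 mm / 2 = 70.5 mm = 7.05 cm
RCF_original = 11.18 × 7.05 × (31.842)² = 11.18 × 7.05 × 1,013.912964 ≈ 79,915.6 × g
Target RCF = 0.6 × 79,915.6 ≈ 47,949.4 × g
Your rotor: r = 27.0 / 2 = 13.5 cm
47,949.4 = 11.18 × 13.5 × (N/1000)²
(N/1000)² = 47,949.4 / 150.93 = 317.693
N = 1000 × √317.693 ≈ 17,823.9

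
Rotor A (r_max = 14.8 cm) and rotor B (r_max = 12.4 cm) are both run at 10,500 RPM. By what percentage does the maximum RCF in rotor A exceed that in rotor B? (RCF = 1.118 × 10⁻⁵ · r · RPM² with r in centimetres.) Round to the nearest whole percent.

19%

At equal RPM, RCF scales linearly with r: ratio = 14.8 / 12.4 = 1.1935.
So rotor A delivers 19.4% more g-force.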